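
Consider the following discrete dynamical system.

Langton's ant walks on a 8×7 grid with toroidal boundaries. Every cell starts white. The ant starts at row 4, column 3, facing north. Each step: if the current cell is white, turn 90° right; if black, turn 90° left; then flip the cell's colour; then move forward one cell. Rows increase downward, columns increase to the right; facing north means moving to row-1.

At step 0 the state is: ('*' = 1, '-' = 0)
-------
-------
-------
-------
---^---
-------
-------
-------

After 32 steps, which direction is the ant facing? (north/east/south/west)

step 0: -------
-------
-------
-------
---^---
-------
-------
-------
step 1: -------
-------
-------
-------
---*>--
-------
-------
-------
step 2: -------
-------
-------
-------
---**--
----v--
-------
-------
step 3: -------
-------
-------
-------
---**--
---<*--
-------
-------
step 4: -------
-------
-------
-------
---^*--
---**--
-------
-------
step 5: -------
-------
-------
-------
--<-*--
---**--
-------
-------
step 6: -------
-------
-------
--^----
--*-*--
---**--
-------
-------
step 7: -------
-------
-------
--*>---
--*-*--
---**--
-------
-------
step 8: -------
-------
-------
--**---
--*v*--
---**--
-------
-------
step 9: -------
-------
-------
--**---
--<**--
---**--
-------
-------
step 10: -------
-------
-------
--**---
---**--
--v**--
-------
-------
step 11: -------
-------
-------
--**---
---**--
-<***--
-------
-------
step 12: -------
-------
-------
--**---
-^-**--
-****--
-------
-------
step 13: -------
-------
-------
--**---
-*>**--
-****--
-------
-------
step 14: -------
-------
-------
--**---
-****--
-*v**--
-------
-------
step 15: -------
-------
-------
--**---
-****--
-*->*--
-------
-------
step 16: -------
-------
-------
--**---
-**^*--
-*--*--
-------
-------
step 17: -------
-------
-------
--**---
-*<-*--
-*--*--
-------
-------
step 18: -------
-------
-------
--**---
-*--*--
-*v-*--
-------
-------
step 19: -------
-------
-------
--**---
-*--*--
-<*-*--
-------
-------
step 20: -------
-------
-------
--**---
-*--*--
--*-*--
-v-----
-------
step 21: -------
-------
-------
--**---
-*--*--
--*-*--
<*-----
-------
step 22: -------
-------
-------
--**---
-*--*--
^-*-*--
**-----
-------
step 23: -------
-------
-------
--**---
-*--*--
*>*-*--
**-----
-------
step 24: -------
-------
-------
--**---
-*--*--
***-*--
*v-----
-------
step 25: -------
-------
-------
--**---
-*--*--
***-*--
*->----
-------
step 26: -------
-------
-------
--**---
-*--*--
***-*--
*-*----
--v----
step 27: -------
-------
-------
--**---
-*--*--
***-*--
*-*----
-<*----
step 28: -------
-------
-------
--**---
-*--*--
***-*--
*^*----
-**----
step 29: -------
-------
-------
--**---
-*--*--
***-*--
**>----
-**----
step 30: -------
-------
-------
--**---
-*--*--
**^-*--
**-----
-**----
step 31: -------
-------
-------
--**---
-*--*--
*<--*--
**-----
-**----
step 32: -------
-------
-------
--**---
-*--*--
*---*--
*v-----
-**----

south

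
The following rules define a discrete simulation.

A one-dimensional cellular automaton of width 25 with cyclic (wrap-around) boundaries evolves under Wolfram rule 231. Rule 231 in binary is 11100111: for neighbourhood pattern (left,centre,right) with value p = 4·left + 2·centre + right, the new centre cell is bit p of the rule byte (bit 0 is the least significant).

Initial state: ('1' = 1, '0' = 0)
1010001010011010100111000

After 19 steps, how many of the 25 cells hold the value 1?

step 0: 1010001010011010100111000
step 1: 1110111110101111101011011
step 2: 1111011111110111111101101
step 3: 1111101111111011111110110
step 4: 0111110111111101111111011
step 5: 1011111011111110111111101
step 6: 1101111101111111011111110
step 7: 0110111110111111101111111
step 8: 1011011111011111110111111
step 9: 1101101111101111111011111
step 10: 1110110111110111111101111
step 11: 1111011011111011111110111
step 12: 1111101101111101111111011
step 13: 1111110110111110111111101
step 14: 1111111011011111011111110
step 15: 0111111101101111101111111
step 16: 1011111110110111110111111
step 17: 1101111111011011111011111
step 18: 1110111111101101111101111
step 19: 1111011111110110111110111

21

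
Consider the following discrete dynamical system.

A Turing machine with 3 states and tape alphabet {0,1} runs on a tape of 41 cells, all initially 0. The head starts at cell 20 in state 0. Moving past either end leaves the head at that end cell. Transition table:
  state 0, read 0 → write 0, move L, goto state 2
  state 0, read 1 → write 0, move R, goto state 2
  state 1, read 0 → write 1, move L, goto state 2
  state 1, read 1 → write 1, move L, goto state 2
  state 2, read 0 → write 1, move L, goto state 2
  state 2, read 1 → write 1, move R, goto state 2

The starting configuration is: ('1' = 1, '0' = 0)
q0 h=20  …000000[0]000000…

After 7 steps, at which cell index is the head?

13

0) q0 h=20  …000000[0]000000…
1) q2 h=19  …000000[0]000000…
2) q2 h=18  …000000[0]100000…
3) q2 h=17  …000000[0]110000…
4) q2 h=16  …000000[0]111000…
5) q2 h=15  …000000[0]111100…
6) q2 h=14  …000000[0]111110…
7) q2 h=13  …000000[0]111111…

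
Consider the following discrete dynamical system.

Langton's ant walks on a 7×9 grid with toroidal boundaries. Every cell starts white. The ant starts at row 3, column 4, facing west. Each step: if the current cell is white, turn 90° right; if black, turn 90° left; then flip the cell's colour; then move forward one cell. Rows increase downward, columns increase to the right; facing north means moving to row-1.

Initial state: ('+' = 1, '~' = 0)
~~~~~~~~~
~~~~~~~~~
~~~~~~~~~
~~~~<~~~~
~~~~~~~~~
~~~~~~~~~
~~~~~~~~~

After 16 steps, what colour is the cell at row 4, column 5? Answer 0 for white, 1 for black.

0

gen 0: ~~~~~~~~~
~~~~~~~~~
~~~~~~~~~
~~~~<~~~~
~~~~~~~~~
~~~~~~~~~
~~~~~~~~~
gen 1: ~~~~~~~~~
~~~~~~~~~
~~~~^~~~~
~~~~+~~~~
~~~~~~~~~
~~~~~~~~~
~~~~~~~~~
gen 2: ~~~~~~~~~
~~~~~~~~~
~~~~+>~~~
~~~~+~~~~
~~~~~~~~~
~~~~~~~~~
~~~~~~~~~
gen 3: ~~~~~~~~~
~~~~~~~~~
~~~~++~~~
~~~~+v~~~
~~~~~~~~~
~~~~~~~~~
~~~~~~~~~
gen 4: ~~~~~~~~~
~~~~~~~~~
~~~~++~~~
~~~~<+~~~
~~~~~~~~~
~~~~~~~~~
~~~~~~~~~
gen 5: ~~~~~~~~~
~~~~~~~~~
~~~~++~~~
~~~~~+~~~
~~~~v~~~~
~~~~~~~~~
~~~~~~~~~
gen 6: ~~~~~~~~~
~~~~~~~~~
~~~~++~~~
~~~~~+~~~
~~~<+~~~~
~~~~~~~~~
~~~~~~~~~
gen 7: ~~~~~~~~~
~~~~~~~~~
~~~~++~~~
~~~^~+~~~
~~~++~~~~
~~~~~~~~~
~~~~~~~~~
gen 8: ~~~~~~~~~
~~~~~~~~~
~~~~++~~~
~~~+>+~~~
~~~++~~~~
~~~~~~~~~
~~~~~~~~~
gen 9: ~~~~~~~~~
~~~~~~~~~
~~~~++~~~
~~~+++~~~
~~~+v~~~~
~~~~~~~~~
~~~~~~~~~
gen 10: ~~~~~~~~~
~~~~~~~~~
~~~~++~~~
~~~+++~~~
~~~+~>~~~
~~~~~~~~~
~~~~~~~~~
gen 11: ~~~~~~~~~
~~~~~~~~~
~~~~++~~~
~~~+++~~~
~~~+~+~~~
~~~~~v~~~
~~~~~~~~~
gen 12: ~~~~~~~~~
~~~~~~~~~
~~~~++~~~
~~~+++~~~
~~~+~+~~~
~~~~<+~~~
~~~~~~~~~
gen 13: ~~~~~~~~~
~~~~~~~~~
~~~~++~~~
~~~+++~~~
~~~+^+~~~
~~~~++~~~
~~~~~~~~~
gen 14: ~~~~~~~~~
~~~~~~~~~
~~~~++~~~
~~~+++~~~
~~~++>~~~
~~~~++~~~
~~~~~~~~~
gen 15: ~~~~~~~~~
~~~~~~~~~
~~~~++~~~
~~~++^~~~
~~~++~~~~
~~~~++~~~
~~~~~~~~~
gen 16: ~~~~~~~~~
~~~~~~~~~
~~~~++~~~
~~~+<~~~~
~~~++~~~~
~~~~++~~~
~~~~~~~~~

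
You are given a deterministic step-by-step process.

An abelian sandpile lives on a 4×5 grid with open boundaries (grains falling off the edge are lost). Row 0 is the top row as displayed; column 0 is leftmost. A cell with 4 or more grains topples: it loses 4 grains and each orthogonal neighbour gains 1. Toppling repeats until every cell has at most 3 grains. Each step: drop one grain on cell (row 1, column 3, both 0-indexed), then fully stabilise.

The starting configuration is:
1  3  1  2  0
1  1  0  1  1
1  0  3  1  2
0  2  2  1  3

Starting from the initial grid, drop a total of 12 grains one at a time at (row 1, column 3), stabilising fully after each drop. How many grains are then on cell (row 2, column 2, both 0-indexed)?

t=0: 1  3  1  2  0
1  1  0  1  1
1  0  3  1  2
0  2  2  1  3
t=1: 1  3  1  2  0
1  1  0  2  1
1  0  3  1  2
0  2  2  1  3
t=2: 1  3  1  2  0
1  1  0  3  1
1  0  3  1  2
0  2  2  1  3
t=3: 1  3  1  3  0
1  1  1  0  2
1  0  3  2  2
0  2  2  1  3
t=4: 1  3  1  3  0
1  1  1  1  2
1  0  3  2  2
0  2  2  1  3
t=5: 1  3  1  3  0
1  1  1  2  2
1  0  3  2  2
0  2  2  1  3
t=6: 1  3  1  3  0
1  1  1  3  2
1  0  3  2  2
0  2  2  1  3
t=7: 1  3  2  0  1
1  1  2  1  3
1  0  3  3  2
0  2  2  1  3
t=8: 1  3  2  0  1
1  1  2  2  3
1  0  3  3  2
0  2  2  1  3
t=9: 1  3  2  0  1
1  1  2  3  3
1  0  3  3  2
0  2  2  1  3
t=10: 1  3  3  1  2
1  2  0  3  1
1  1  1  2  1
0  2  3  3  0
t=11: 1  3  3  2  2
1  2  1  0  2
1  1  1  3  1
0  2  3  3  0
t=12: 1  3  3  2  2
1  2  1  1  2
1  1  1  3  1
0  2  3  3  0

1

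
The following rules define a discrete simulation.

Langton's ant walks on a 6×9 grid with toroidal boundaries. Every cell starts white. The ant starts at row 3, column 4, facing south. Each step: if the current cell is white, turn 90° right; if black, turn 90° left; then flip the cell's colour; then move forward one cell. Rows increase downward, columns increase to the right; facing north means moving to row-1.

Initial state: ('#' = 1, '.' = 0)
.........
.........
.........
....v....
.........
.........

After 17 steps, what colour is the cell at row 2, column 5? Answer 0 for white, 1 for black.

step 0: .........
.........
.........
....v....
.........
.........
step 1: .........
.........
.........
...<#....
.........
.........
step 2: .........
.........
...^.....
...##....
.........
.........
step 3: .........
.........
...#>....
...##....
.........
.........
step 4: .........
.........
...##....
...#v....
.........
.........
step 5: .........
.........
...##....
...#.>...
.........
.........
step 6: .........
.........
...##....
...#.#...
.....v...
.........
step 7: .........
.........
...##....
...#.#...
....<#...
.........
step 8: .........
.........
...##....
...#^#...
....##...
.........
step 9: .........
.........
...##....
...##>...
....##...
.........
step 10: .........
.........
...##^...
...##....
....##...
.........
step 11: .........
.........
...###>..
...##....
....##...
.........
step 12: .........
.........
...####..
...##.v..
....##...
.........
step 13: .........
.........
...####..
...##<#..
....##...
.........
step 14: .........
.........
...##^#..
...####..
....##...
.........
step 15: .........
.........
...#<.#..
...####..
....##...
.........
step 16: .........
.........
...#..#..
...#v##..
....##...
.........
step 17: .........
.........
...#..#..
...#.>#..
....##...
.........

0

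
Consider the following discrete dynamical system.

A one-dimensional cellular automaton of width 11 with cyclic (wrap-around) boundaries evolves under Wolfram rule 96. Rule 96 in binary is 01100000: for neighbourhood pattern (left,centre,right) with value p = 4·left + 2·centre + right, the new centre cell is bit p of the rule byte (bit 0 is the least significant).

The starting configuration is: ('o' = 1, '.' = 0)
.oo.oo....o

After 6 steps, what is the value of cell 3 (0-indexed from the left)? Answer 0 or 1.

gen 0: .oo.oo....o
gen 1: o.oo.o.....
gen 2: .o.oo......
gen 3: ..o.o......
gen 4: ...o.......
gen 5: ...........
gen 6: ...........

0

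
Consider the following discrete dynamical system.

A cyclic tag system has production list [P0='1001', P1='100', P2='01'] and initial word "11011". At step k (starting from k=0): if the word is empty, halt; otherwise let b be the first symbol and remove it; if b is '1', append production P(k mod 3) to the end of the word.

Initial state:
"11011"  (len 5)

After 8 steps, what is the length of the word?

13

gen 0: "11011"  (len 5)
gen 1: "10111001"  (len 8)
gen 2: "0111001100"  (len 10)
gen 3: "111001100"  (len 9)
gen 4: "110011001001"  (len 12)
gen 5: "10011001001100"  (len 14)
gen 6: "001100100110001"  (len 15)
gen 7: "01100100110001"  (len 14)
gen 8: "1100100110001"  (len 13)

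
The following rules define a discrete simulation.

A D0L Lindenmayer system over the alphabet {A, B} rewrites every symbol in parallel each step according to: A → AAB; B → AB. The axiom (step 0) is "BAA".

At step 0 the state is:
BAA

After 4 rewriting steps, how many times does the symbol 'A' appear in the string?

89

step 0: BAA
step 1: ABAABAAB
step 2: AABABAABAABABAABAABAB
step 3: AABAABABAABABAABAABABAABAABABAABABAABAABABAABAABABAABAB
step 4: AABAABABAABAABABAABABAABAABABAABABAABAABABAABAABABAABABAAB…BABAABAABABAABAABABAABABAABAABABAABAABABAABABAABAABABAABAB  (len 144)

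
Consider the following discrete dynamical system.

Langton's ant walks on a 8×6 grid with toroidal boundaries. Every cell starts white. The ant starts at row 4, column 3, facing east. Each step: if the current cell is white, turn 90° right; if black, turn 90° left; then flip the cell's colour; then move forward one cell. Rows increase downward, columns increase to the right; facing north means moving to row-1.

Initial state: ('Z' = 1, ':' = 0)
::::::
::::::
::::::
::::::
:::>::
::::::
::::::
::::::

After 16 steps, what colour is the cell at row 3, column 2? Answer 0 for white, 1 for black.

[0] ::::::
::::::
::::::
::::::
:::>::
::::::
::::::
::::::
[1] ::::::
::::::
::::::
::::::
:::Z::
:::v::
::::::
::::::
[2] ::::::
::::::
::::::
::::::
:::Z::
::<Z::
::::::
::::::
[3] ::::::
::::::
::::::
::::::
::^Z::
::ZZ::
::::::
::::::
[4] ::::::
::::::
::::::
::::::
::Z>::
::ZZ::
::::::
::::::
[5] ::::::
::::::
::::::
:::^::
::Z:::
::ZZ::
::::::
::::::
[6] ::::::
::::::
::::::
:::Z>:
::Z:::
::ZZ::
::::::
::::::
[7] ::::::
::::::
::::::
:::ZZ:
::Z:v:
::ZZ::
::::::
::::::
[8] ::::::
::::::
::::::
:::ZZ:
::Z<Z:
::ZZ::
::::::
::::::
[9] ::::::
::::::
::::::
:::^Z:
::ZZZ:
::ZZ::
::::::
::::::
[10] ::::::
::::::
::::::
::<:Z:
::ZZZ:
::ZZ::
::::::
::::::
[11] ::::::
::::::
::^:::
::Z:Z:
::ZZZ:
::ZZ::
::::::
::::::
[12] ::::::
::::::
::Z>::
::Z:Z:
::ZZZ:
::ZZ::
::::::
::::::
[13] ::::::
::::::
::ZZ::
::ZvZ:
::ZZZ:
::ZZ::
::::::
::::::
[14] ::::::
::::::
::ZZ::
::<ZZ:
::ZZZ:
::ZZ::
::::::
::::::
[15] ::::::
::::::
::ZZ::
:::ZZ:
::vZZ:
::ZZ::
::::::
::::::
[16] ::::::
::::::
::ZZ::
:::ZZ:
:::>Z:
::ZZ::
::::::
::::::

0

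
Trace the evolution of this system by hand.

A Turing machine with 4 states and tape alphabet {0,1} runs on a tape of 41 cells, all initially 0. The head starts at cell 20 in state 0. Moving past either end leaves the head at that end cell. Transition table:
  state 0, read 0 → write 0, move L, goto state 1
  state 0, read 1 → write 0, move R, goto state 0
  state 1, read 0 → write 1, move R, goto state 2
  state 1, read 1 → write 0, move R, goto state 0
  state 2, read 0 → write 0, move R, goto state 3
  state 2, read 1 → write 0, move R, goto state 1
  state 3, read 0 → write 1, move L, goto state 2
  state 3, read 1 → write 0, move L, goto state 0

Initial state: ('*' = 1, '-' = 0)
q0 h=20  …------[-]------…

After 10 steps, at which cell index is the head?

20

gen 0: q0 h=20  …------[-]------…
gen 1: q1 h=19  …------[-]------…
gen 2: q2 h=20  …-----*[-]------…
gen 3: q3 h=21  …----*-[-]------…
gen 4: q2 h=20  …-----*[-]*-----…
gen 5: q3 h=21  …----*-[*]------…
gen 6: q0 h=20  …-----*[-]------…
gen 7: q1 h=19  …------[*]------…
gen 8: q0 h=20  …------[-]------…
gen 9: q1 h=19  …------[-]------…
gen 10: q2 h=20  …-----*[-]------…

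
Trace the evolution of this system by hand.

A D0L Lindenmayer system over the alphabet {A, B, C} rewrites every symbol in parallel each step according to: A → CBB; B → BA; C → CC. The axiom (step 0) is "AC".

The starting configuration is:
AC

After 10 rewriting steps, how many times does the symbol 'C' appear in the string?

2958

step 0: AC
step 1: CBBCC
step 2: CCBABACCCC
step 3: CCCCBACBBBACBBCCCCCCCC
step 4: CCCCCCCCBACBBCCBABABACBBCCBABACCCCCCCCCCCCCCCC
step 5: CCCCCCCCCCCCCCCCBACBBCCBABACCCCBACBBBACBBBACBBCCBABACCCCBACBBBACBBCCCCCCCCCCCCCCCCCCCCCCCCCCCCCCCC
step 6: CCCCCCCCCCCCCCCCCCCCCCCCCCCCCCCCBACBBCCBABACCCCBACBBBACBBC…CCCCCCCCCCCCCCCCCCCCCCCCCCCCCCCCCCCCCCCCCCCCCCCCCCCCCCCCCC  (len 206)
step 7: CCCCCCCCCCCCCCCCCCCCCCCCCCCCCCCCCCCCCCCCCCCCCCCCCCCCCCCCCC…CCCCCCCCCCCCCCCCCCCCCCCCCCCCCCCCCCCCCCCCCCCCCCCCCCCCCCCCCC  (len 434)
step 8: CCCCCCCCCCCCCCCCCCCCCCCCCCCCCCCCCCCCCCCCCCCCCCCCCCCCCCCCCC…CCCCCCCCCCCCCCCCCCCCCCCCCCCCCCCCCCCCCCCCCCCCCCCCCCCCCCCCCC  (len 910)
step 9: CCCCCCCCCCCCCCCCCCCCCCCCCCCCCCCCCCCCCCCCCCCCCCCCCCCCCCCCCC…CCCCCCCCCCCCCCCCCCCCCCCCCCCCCCCCCCCCCCCCCCCCCCCCCCCCCCCCCC  (len 1906)
step 10: CCCCCCCCCCCCCCCCCCCCCCCCCCCCCCCCCCCCCCCCCCCCCCCCCCCCCCCCCC…CCCCCCCCCCCCCCCCCCCCCCCCCCCCCCCCCCCCCCCCCCCCCCCCCCCCCCCCCC  (len 3982)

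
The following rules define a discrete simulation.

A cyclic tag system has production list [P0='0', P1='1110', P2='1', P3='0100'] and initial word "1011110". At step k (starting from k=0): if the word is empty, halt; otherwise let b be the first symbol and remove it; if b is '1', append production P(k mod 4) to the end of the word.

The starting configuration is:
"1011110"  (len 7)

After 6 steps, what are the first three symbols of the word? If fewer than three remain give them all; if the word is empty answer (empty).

0) "1011110"  (len 7)
1) "0111100"  (len 7)
2) "111100"  (len 6)
3) "111001"  (len 6)
4) "110010100"  (len 9)
5) "100101000"  (len 9)
6) "001010001110"  (len 12)

001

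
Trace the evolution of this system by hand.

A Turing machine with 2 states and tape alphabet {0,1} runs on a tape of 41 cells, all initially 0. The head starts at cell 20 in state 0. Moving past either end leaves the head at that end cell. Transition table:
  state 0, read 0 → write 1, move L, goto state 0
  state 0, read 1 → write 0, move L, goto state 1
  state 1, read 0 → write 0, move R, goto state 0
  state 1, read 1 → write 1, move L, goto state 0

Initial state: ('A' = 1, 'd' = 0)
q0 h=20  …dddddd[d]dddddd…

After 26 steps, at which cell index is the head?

[0] q0 h=20  …dddddd[d]dddddd…
[1] q0 h=19  …dddddd[d]Addddd…
[2] q0 h=18  …dddddd[d]AAdddd…
[3] q0 h=17  …dddddd[d]AAAddd…
[4] q0 h=16  …dddddd[d]AAAAdd…
[5] q0 h=15  …dddddd[d]AAAAAd…
[6] q0 h=14  …dddddd[d]AAAAAA…
[7] q0 h=13  …dddddd[d]AAAAAA…
[8] q0 h=12  …dddddd[d]AAAAAA…
[9] q0 h=11  …dddddd[d]AAAAAA…
[10] q0 h=10  …dddddd[d]AAAAAA…
[11] q0 h= 9  …dddddd[d]AAAAAA…
[12] q0 h= 8  …dddddd[d]AAAAAA…
[13] q0 h= 7  …dddddd[d]AAAAAA…
[14] q0 h= 6  |dddddd[d]AAAAAA…
[15] q0 h= 5  |ddddd[d]AAAAAA…
[16] q0 h= 4  |dddd[d]AAAAAA…
[17] q0 h= 3  |ddd[d]AAAAAA…
[18] q0 h= 2  |dd[d]AAAAAA…
[19] q0 h= 1  |d[d]AAAAAA…
[20] q0 h= 0  |[d]AAAAAA…
[21] q0 h= 0  |[A]AAAAAA…
[22] q1 h= 0  |[d]AAAAAA…
[23] q0 h= 1  |d[A]AAAAAA…
[24] q1 h= 0  |[d]dAAAAA…
[25] q0 h= 1  |d[d]AAAAAA…
[26] q0 h= 0  |[d]AAAAAA…

0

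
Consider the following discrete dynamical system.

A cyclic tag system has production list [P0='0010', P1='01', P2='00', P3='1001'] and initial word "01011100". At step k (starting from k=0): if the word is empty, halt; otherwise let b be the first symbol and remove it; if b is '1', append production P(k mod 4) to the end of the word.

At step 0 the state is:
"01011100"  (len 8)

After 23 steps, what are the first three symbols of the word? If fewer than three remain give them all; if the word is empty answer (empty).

t=0: "01011100"  (len 8)
t=1: "1011100"  (len 7)
t=2: "01110001"  (len 8)
t=3: "1110001"  (len 7)
t=4: "1100011001"  (len 10)
t=5: "1000110010010"  (len 13)
t=6: "00011001001001"  (len 14)
t=7: "0011001001001"  (len 13)
t=8: "011001001001"  (len 12)
t=9: "11001001001"  (len 11)
t=10: "100100100101"  (len 12)
t=11: "0010010010100"  (len 13)
t=12: "010010010100"  (len 12)
t=13: "10010010100"  (len 11)
t=14: "001001010001"  (len 12)
t=15: "01001010001"  (len 11)
t=16: "1001010001"  (len 10)
t=17: "0010100010010"  (len 13)
t=18: "010100010010"  (len 12)
t=19: "10100010010"  (len 11)
t=20: "01000100101001"  (len 14)
t=21: "1000100101001"  (len 13)
t=22: "00010010100101"  (len 14)
t=23: "0010010100101"  (len 13)

001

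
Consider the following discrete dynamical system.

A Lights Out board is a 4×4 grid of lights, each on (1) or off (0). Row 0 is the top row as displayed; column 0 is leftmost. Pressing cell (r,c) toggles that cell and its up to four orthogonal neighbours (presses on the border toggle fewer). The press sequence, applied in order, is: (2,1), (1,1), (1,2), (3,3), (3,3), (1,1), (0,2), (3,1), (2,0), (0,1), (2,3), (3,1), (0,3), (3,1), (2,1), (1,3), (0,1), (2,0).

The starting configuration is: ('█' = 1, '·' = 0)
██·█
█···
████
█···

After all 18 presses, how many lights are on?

11

k=0  ██·█
█···
████
█···
k=1  ██·█
██··
···█
██··
k=2  █··█
··█·
·█·█
██··
k=3  █·██
·█·█
·███
██··
k=4  █·██
·█·█
·██·
████
k=5  █·██
·█·█
·███
██··
k=6  ████
█·██
··██
██··
k=7  █···
█··█
··██
██··
k=8  █···
█··█
·███
··█·
k=9  █···
···█
█·██
█·█·
k=10  ·██·
·█·█
█·██
█·█·
k=11  ·██·
·█··
█···
█·██
k=12  ·██·
·█··
██··
·█·█
k=13  ·█·█
·█·█
██··
·█·█
k=14  ·█·█
·█·█
█···
█·██
k=15  ·█·█
···█
·██·
████
k=16  ·█··
··█·
·███
████
k=17  █·█·
·██·
·███
████
k=18  █·█·
███·
█·██
·███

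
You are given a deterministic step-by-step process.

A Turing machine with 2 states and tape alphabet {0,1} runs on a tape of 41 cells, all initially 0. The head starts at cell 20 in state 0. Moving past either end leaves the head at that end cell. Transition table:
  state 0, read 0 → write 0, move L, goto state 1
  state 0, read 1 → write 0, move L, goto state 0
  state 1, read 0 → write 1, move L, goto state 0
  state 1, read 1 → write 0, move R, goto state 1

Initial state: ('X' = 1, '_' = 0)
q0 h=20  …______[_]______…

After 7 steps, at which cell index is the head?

gen 0: q0 h=20  …______[_]______…
gen 1: q1 h=19  …______[_]______…
gen 2: q0 h=18  …______[_]X_____…
gen 3: q1 h=17  …______[_]_X____…
gen 4: q0 h=16  …______[_]X_X___…
gen 5: q1 h=15  …______[_]_X_X__…
gen 6: q0 h=14  …______[_]X_X_X_…
gen 7: q1 h=13  …______[_]_X_X_X…

13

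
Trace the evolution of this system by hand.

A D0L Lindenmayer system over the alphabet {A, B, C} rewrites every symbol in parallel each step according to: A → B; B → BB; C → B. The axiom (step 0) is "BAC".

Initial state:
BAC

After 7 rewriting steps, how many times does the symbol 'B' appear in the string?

0) BAC
1) BBBB
2) BBBBBBBB
3) BBBBBBBBBBBBBBBB
4) BBBBBBBBBBBBBBBBBBBBBBBBBBBBBBBB
5) BBBBBBBBBBBBBBBBBBBBBBBBBBBBBBBBBBBBBBBBBBBBBBBBBBBBBBBBBBBBBBBB
6) BBBBBBBBBBBBBBBBBBBBBBBBBBBBBBBBBBBBBBBBBBBBBBBBBBBBBBBBBB…BBBBBBBBBBBBBBBBBBBBBBBBBBBBBBBBBBBBBBBBBBBBBBBBBBBBBBBBBB  (len 128)
7) BBBBBBBBBBBBBBBBBBBBBBBBBBBBBBBBBBBBBBBBBBBBBBBBBBBBBBBBBB…BBBBBBBBBBBBBBBBBBBBBBBBBBBBBBBBBBBBBBBBBBBBBBBBBBBBBBBBBB  (len 256)

256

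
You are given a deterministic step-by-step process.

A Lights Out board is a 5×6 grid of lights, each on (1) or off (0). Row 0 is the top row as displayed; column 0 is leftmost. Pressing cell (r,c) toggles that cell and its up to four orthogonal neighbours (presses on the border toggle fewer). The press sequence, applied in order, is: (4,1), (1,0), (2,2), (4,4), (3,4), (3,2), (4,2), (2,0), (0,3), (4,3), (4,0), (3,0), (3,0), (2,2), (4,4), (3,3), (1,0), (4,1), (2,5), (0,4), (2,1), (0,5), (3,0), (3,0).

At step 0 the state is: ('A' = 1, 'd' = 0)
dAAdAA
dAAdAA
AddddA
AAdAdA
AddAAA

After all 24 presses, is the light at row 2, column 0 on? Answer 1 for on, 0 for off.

1

0) dAAdAA
dAAdAA
AddddA
AAdAdA
AddAAA
1) dAAdAA
dAAdAA
AddddA
AddAdA
dAAAAA
2) AAAdAA
AdAdAA
dddddA
AddAdA
dAAAAA
3) AAAdAA
AdddAA
dAAAdA
AdAAdA
dAAAAA
4) AAAdAA
AdddAA
dAAAdA
AdAAAA
dAAddd
5) AAAdAA
AdddAA
dAAAAA
AdAddd
dAAdAd
6) AAAdAA
AdddAA
dAdAAA
AAdAdd
dAddAd
7) AAAdAA
AdddAA
dAdAAA
AAAAdd
ddAAAd
8) AAAdAA
ddddAA
AddAAA
dAAAdd
ddAAAd
9) AAdAdA
dddAAA
AddAAA
dAAAdd
ddAAAd
10) AAdAdA
dddAAA
AddAAA
dAAddd
dddddd
11) AAdAdA
dddAAA
AddAAA
AAAddd
AAdddd
12) AAdAdA
dddAAA
dddAAA
ddAddd
dAdddd
13) AAdAdA
dddAAA
AddAAA
AAAddd
AAdddd
14) AAdAdA
ddAAAA
AAAdAA
AAdddd
AAdddd
15) AAdAdA
ddAAAA
AAAdAA
AAddAd
AAdAAA
16) AAdAdA
ddAAAA
AAAAAA
AAAAdd
AAddAA
17) dAdAdA
AAAAAA
dAAAAA
AAAAdd
AAddAA
18) dAdAdA
AAAAAA
dAAAAA
AdAAdd
ddAdAA
19) dAdAdA
AAAAAd
dAAAdd
AdAAdA
ddAdAA
20) dAddAd
AAAAdd
dAAAdd
AdAAdA
ddAdAA
21) dAddAd
AdAAdd
AddAdd
AAAAdA
ddAdAA
22) dAdddA
AdAAdA
AddAdd
AAAAdA
ddAdAA
23) dAdddA
AdAAdA
dddAdd
ddAAdA
AdAdAA
24) dAdddA
AdAAdA
AddAdd
AAAAdA
ddAdAA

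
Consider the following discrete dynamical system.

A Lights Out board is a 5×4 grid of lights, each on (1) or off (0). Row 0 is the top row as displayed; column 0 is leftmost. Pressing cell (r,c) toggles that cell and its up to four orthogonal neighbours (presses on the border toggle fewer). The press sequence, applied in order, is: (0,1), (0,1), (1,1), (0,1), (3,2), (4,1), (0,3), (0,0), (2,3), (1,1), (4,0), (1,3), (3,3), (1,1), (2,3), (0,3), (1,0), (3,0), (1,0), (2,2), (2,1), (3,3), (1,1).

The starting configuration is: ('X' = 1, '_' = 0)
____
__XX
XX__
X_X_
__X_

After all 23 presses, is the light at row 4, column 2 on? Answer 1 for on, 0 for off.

1

[0] ____
__XX
XX__
X_X_
__X_
[1] XXX_
_XXX
XX__
X_X_
__X_
[2] ____
__XX
XX__
X_X_
__X_
[3] _X__
XX_X
X___
X_X_
__X_
[4] X_X_
X__X
X___
X_X_
__X_
[5] X_X_
X__X
X_X_
XX_X
____
[6] X_X_
X__X
X_X_
X__X
XXX_
[7] X__X
X___
X_X_
X__X
XXX_
[8] _X_X
____
X_X_
X__X
XXX_
[9] _X_X
___X
X__X
X___
XXX_
[10] ___X
XXXX
XX_X
X___
XXX_
[11] ___X
XXXX
XX_X
____
__X_
[12] ____
XX__
XX__
____
__X_
[13] ____
XX__
XX_X
__XX
__XX
[14] _X__
__X_
X__X
__XX
__XX
[15] _X__
__XX
X_X_
__X_
__XX
[16] _XXX
__X_
X_X_
__X_
__XX
[17] XXXX
XXX_
__X_
__X_
__XX
[18] XXXX
XXX_
X_X_
XXX_
X_XX
[19] _XXX
__X_
__X_
XXX_
X_XX
[20] _XXX
____
_X_X
XX__
X_XX
[21] _XXX
_X__
X_XX
X___
X_XX
[22] _XXX
_X__
X_X_
X_XX
X_X_
[23] __XX
X_X_
XXX_
X_XX
X_X_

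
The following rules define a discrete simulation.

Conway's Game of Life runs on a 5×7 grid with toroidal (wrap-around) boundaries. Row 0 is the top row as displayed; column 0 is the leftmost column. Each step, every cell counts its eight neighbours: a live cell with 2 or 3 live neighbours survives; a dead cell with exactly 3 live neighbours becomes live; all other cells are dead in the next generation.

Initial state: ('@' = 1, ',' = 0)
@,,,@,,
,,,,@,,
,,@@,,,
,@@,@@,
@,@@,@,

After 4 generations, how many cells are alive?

step 0: @,,,@,,
,,,,@,,
,,@@,,,
,@@,@@,
@,@@,@,
step 1: ,@,,@@@
,,,,@,,
,@@,,@,
,,,,,@@
@,@,,@,
step 2: @@,@@,@
@@@@@,@
,,,,@@@
@,@,@@,
@@,,,,,
step 3: ,,,,@,,
,,,,,,,
,,,,,,,
@,,@@,,
,,,,,,,
step 4: ,,,,,,,
,,,,,,,
,,,,,,,
,,,,,,,
,,,@@,,

2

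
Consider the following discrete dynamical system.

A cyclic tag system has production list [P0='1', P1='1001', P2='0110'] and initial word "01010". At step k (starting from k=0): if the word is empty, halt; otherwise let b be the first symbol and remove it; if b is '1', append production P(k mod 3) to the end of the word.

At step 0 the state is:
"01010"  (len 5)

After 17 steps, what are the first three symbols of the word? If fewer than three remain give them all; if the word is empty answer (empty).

010

t=0: "01010"  (len 5)
t=1: "1010"  (len 4)
t=2: "0101001"  (len 7)
t=3: "101001"  (len 6)
t=4: "010011"  (len 6)
t=5: "10011"  (len 5)
t=6: "00110110"  (len 8)
t=7: "0110110"  (len 7)
t=8: "110110"  (len 6)
t=9: "101100110"  (len 9)
t=10: "011001101"  (len 9)
t=11: "11001101"  (len 8)
t=12: "10011010110"  (len 11)
t=13: "00110101101"  (len 11)
t=14: "0110101101"  (len 10)
t=15: "110101101"  (len 9)
t=16: "101011011"  (len 9)
t=17: "010110111001"  (len 12)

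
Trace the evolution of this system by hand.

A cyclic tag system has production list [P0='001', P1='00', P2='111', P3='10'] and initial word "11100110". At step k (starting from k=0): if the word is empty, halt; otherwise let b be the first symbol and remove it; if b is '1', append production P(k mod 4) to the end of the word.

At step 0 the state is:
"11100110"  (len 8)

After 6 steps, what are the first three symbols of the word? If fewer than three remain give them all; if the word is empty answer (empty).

100

t=0: "11100110"  (len 8)
t=1: "1100110001"  (len 10)
t=2: "10011000100"  (len 11)
t=3: "0011000100111"  (len 13)
t=4: "011000100111"  (len 12)
t=5: "11000100111"  (len 11)
t=6: "100010011100"  (len 12)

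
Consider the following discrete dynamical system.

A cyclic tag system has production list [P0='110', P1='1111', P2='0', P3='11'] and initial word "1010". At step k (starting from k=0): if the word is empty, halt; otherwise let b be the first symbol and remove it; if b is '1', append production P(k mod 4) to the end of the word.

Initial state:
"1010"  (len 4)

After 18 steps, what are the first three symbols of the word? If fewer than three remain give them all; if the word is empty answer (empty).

t=0: "1010"  (len 4)
t=1: "010110"  (len 6)
t=2: "10110"  (len 5)
t=3: "01100"  (len 5)
t=4: "1100"  (len 4)
t=5: "100110"  (len 6)
t=6: "001101111"  (len 9)
t=7: "01101111"  (len 8)
t=8: "1101111"  (len 7)
t=9: "101111110"  (len 9)
t=10: "011111101111"  (len 12)
t=11: "11111101111"  (len 11)
t=12: "111110111111"  (len 12)
t=13: "11110111111110"  (len 14)
t=14: "11101111111101111"  (len 17)
t=15: "11011111111011110"  (len 17)
t=16: "101111111101111011"  (len 18)
t=17: "01111111101111011110"  (len 20)
t=18: "1111111101111011110"  (len 19)

111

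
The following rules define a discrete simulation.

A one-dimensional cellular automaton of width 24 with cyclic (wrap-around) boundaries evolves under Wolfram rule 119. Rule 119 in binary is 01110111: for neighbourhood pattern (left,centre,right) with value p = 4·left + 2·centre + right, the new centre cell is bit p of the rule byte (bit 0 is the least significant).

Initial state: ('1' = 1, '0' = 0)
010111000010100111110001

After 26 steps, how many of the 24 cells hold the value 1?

8

k=0  010111000010100111110001
k=1  111001111111111000011111
k=2  001110000000001111100000
k=3  110011111111110000111111
k=4  011100000000011111000000
k=5  100111111111100001111111
k=6  111000000000111110000000
k=7  001111111111000011111111
k=8  110000000001111100000001
k=9  011111111110000111111110
k=10  100000000011111000000011
k=11  111111111100001111111100
k=12  000000000111110000000111
k=13  111111111000011111111001
k=14  000000001111100000001110
k=15  111111110000111111110011
k=16  000000011111000000011100
k=17  111111100001111111100111
k=18  000000111110000000111000
k=19  111111000011111111001111
k=20  000001111100000001110000
k=21  111110000111111110011111
k=22  000011111000000011100000
k=23  111100001111111100111111
k=24  000111110000000111000000
k=25  111000011111111001111111
k=26  001111100000001110000000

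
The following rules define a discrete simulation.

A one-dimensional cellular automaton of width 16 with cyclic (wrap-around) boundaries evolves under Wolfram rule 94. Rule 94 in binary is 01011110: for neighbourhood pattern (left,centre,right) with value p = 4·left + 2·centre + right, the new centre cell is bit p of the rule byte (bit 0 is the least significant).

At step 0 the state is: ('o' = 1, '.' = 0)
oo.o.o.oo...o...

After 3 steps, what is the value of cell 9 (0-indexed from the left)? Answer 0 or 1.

1

gen 0: oo.o.o.oo...o...
gen 1: oo.o.o.ooo.ooo.o
gen 2: .o.o.o.o.o.o.o.o
gen 3: .o.o.o.o.o.o.o.o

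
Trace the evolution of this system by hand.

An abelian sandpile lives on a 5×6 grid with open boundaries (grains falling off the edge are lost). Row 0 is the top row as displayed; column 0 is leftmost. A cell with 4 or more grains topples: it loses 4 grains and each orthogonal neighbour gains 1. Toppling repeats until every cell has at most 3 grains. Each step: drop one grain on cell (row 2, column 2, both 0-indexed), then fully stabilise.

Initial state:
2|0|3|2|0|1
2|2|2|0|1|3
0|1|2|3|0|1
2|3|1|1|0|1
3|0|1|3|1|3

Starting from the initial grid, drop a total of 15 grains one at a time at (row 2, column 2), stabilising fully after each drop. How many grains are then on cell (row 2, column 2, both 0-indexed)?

1

[0] 2|0|3|2|0|1
2|2|2|0|1|3
0|1|2|3|0|1
2|3|1|1|0|1
3|0|1|3|1|3
[1] 2|0|3|2|0|1
2|2|2|0|1|3
0|1|3|3|0|1
2|3|1|1|0|1
3|0|1|3|1|3
[2] 2|0|3|2|0|1
2|2|3|1|1|3
0|2|1|0|1|1
2|3|2|2|0|1
3|0|1|3|1|3
[3] 2|0|3|2|0|1
2|2|3|1|1|3
0|2|2|0|1|1
2|3|2|2|0|1
3|0|1|3|1|3
[4] 2|0|3|2|0|1
2|2|3|1|1|3
0|2|3|0|1|1
2|3|2|2|0|1
3|0|1|3|1|3
[5] 2|1|0|3|0|1
2|3|1|2|1|3
0|3|1|1|1|1
2|3|3|2|0|1
3|0|1|3|1|3
[6] 2|1|0|3|0|1
2|3|1|2|1|3
0|3|2|1|1|1
2|3|3|2|0|1
3|0|1|3|1|3
[7] 2|1|0|3|0|1
2|3|1|2|1|3
0|3|3|1|1|1
2|3|3|2|0|1
3|0|1|3|1|3
[8] 2|2|0|3|0|1
3|0|3|2|1|3
1|2|2|2|1|1
3|1|1|3|0|1
3|1|2|3|1|3
[9] 2|2|0|3|0|1
3|0|3|2|1|3
1|2|3|2|1|1
3|1|1|3|0|1
3|1|2|3|1|3
[10] 2|2|1|3|0|1
3|1|0|3|1|3
1|3|1|3|1|1
3|1|2|3|0|1
3|1|2|3|1|3
[11] 2|2|1|3|0|1
3|1|0|3|1|3
1|3|2|3|1|1
3|1|2|3|0|1
3|1|2|3|1|3
[12] 2|2|1|3|0|1
3|1|0|3|1|3
1|3|3|3|1|1
3|1|2|3|0|1
3|1|2|3|1|3
[13] 2|2|2|0|1|1
3|2|2|1|2|3
2|0|3|2|2|1
3|3|1|2|1|1
3|2|0|1|2|3
[14] 2|2|2|0|1|1
3|2|3|1|2|3
2|1|0|3|2|1
3|3|2|2|1|1
3|2|0|1|2|3
[15] 2|2|2|0|1|1
3|2|3|1|2|3
2|1|1|3|2|1
3|3|2|2|1|1
3|2|0|1|2|3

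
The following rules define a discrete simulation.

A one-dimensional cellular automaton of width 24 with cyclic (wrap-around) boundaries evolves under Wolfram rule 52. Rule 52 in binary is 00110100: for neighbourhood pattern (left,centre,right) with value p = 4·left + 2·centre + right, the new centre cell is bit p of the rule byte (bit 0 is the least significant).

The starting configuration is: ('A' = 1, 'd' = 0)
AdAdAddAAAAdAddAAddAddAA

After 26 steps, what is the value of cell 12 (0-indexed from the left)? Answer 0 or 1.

0

step 0: AdAdAddAAAAdAddAAddAddAA
step 1: dAAAAAdddddAAAdddAdAAddd
step 2: ddddddAdddddddAddAAddAdd
step 3: ddddddAAddddddAAdddAdAAd
step 4: ddddddddAdddddddAddAAddA
step 5: AdddddddAAddddddAAdddAdA
step 6: dAddddddddAdddddddAddAAd
step 7: dAAdddddddAAddddddAAdddA
step 8: AddAddddddddAdddddddAddA
step 9: dAdAAdddddddAAddddddAAdd
step 10: dAAddAddddddddAdddddddAd
step 11: dddAdAAdddddddAAddddddAA
step 12: AddAAddAddddddddAddddddd
step 13: AAdddAdAAdddddddAAdddddd
step 14: ddAddAAddAddddddddAddddd
step 15: ddAAdddAdAAdddddddAAdddd
step 16: ddddAddAAddAddddddddAddd
step 17: ddddAAdddAdAAdddddddAAdd
step 18: ddddddAddAAddAddddddddAd
step 19: ddddddAAdddAdAAdddddddAA
step 20: AdddddddAddAAddAdddddddd
step 21: AAddddddAAdddAdAAddddddd
step 22: ddAdddddddAddAAddAdddddd
step 23: ddAAddddddAAdddAdAAddddd
step 24: ddddAdddddddAddAAddAdddd
step 25: ddddAAddddddAAdddAdAAddd
step 26: ddddddAdddddddAddAAddAdd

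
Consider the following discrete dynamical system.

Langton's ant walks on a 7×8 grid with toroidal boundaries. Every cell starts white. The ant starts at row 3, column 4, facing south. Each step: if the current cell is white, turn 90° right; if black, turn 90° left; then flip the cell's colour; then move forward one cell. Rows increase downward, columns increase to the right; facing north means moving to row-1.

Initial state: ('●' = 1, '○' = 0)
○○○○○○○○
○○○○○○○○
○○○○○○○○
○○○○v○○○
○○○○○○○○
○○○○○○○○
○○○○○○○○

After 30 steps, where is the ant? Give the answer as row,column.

0) ○○○○○○○○
○○○○○○○○
○○○○○○○○
○○○○v○○○
○○○○○○○○
○○○○○○○○
○○○○○○○○
1) ○○○○○○○○
○○○○○○○○
○○○○○○○○
○○○<●○○○
○○○○○○○○
○○○○○○○○
○○○○○○○○
2) ○○○○○○○○
○○○○○○○○
○○○^○○○○
○○○●●○○○
○○○○○○○○
○○○○○○○○
○○○○○○○○
3) ○○○○○○○○
○○○○○○○○
○○○●>○○○
○○○●●○○○
○○○○○○○○
○○○○○○○○
○○○○○○○○
4) ○○○○○○○○
○○○○○○○○
○○○●●○○○
○○○●v○○○
○○○○○○○○
○○○○○○○○
○○○○○○○○
5) ○○○○○○○○
○○○○○○○○
○○○●●○○○
○○○●○>○○
○○○○○○○○
○○○○○○○○
○○○○○○○○
6) ○○○○○○○○
○○○○○○○○
○○○●●○○○
○○○●○●○○
○○○○○v○○
○○○○○○○○
○○○○○○○○
7) ○○○○○○○○
○○○○○○○○
○○○●●○○○
○○○●○●○○
○○○○<●○○
○○○○○○○○
○○○○○○○○
8) ○○○○○○○○
○○○○○○○○
○○○●●○○○
○○○●^●○○
○○○○●●○○
○○○○○○○○
○○○○○○○○
9) ○○○○○○○○
○○○○○○○○
○○○●●○○○
○○○●●>○○
○○○○●●○○
○○○○○○○○
○○○○○○○○
10) ○○○○○○○○
○○○○○○○○
○○○●●^○○
○○○●●○○○
○○○○●●○○
○○○○○○○○
○○○○○○○○
11) ○○○○○○○○
○○○○○○○○
○○○●●●>○
○○○●●○○○
○○○○●●○○
○○○○○○○○
○○○○○○○○
12) ○○○○○○○○
○○○○○○○○
○○○●●●●○
○○○●●○v○
○○○○●●○○
○○○○○○○○
○○○○○○○○
13) ○○○○○○○○
○○○○○○○○
○○○●●●●○
○○○●●<●○
○○○○●●○○
○○○○○○○○
○○○○○○○○
14) ○○○○○○○○
○○○○○○○○
○○○●●^●○
○○○●●●●○
○○○○●●○○
○○○○○○○○
○○○○○○○○
15) ○○○○○○○○
○○○○○○○○
○○○●<○●○
○○○●●●●○
○○○○●●○○
○○○○○○○○
○○○○○○○○
16) ○○○○○○○○
○○○○○○○○
○○○●○○●○
○○○●v●●○
○○○○●●○○
○○○○○○○○
○○○○○○○○
17) ○○○○○○○○
○○○○○○○○
○○○●○○●○
○○○●○>●○
○○○○●●○○
○○○○○○○○
○○○○○○○○
18) ○○○○○○○○
○○○○○○○○
○○○●○^●○
○○○●○○●○
○○○○●●○○
○○○○○○○○
○○○○○○○○
19) ○○○○○○○○
○○○○○○○○
○○○●○●>○
○○○●○○●○
○○○○●●○○
○○○○○○○○
○○○○○○○○
20) ○○○○○○○○
○○○○○○^○
○○○●○●○○
○○○●○○●○
○○○○●●○○
○○○○○○○○
○○○○○○○○
21) ○○○○○○○○
○○○○○○●>
○○○●○●○○
○○○●○○●○
○○○○●●○○
○○○○○○○○
○○○○○○○○
22) ○○○○○○○○
○○○○○○●●
○○○●○●○v
○○○●○○●○
○○○○●●○○
○○○○○○○○
○○○○○○○○
23) ○○○○○○○○
○○○○○○●●
○○○●○●<●
○○○●○○●○
○○○○●●○○
○○○○○○○○
○○○○○○○○
24) ○○○○○○○○
○○○○○○^●
○○○●○●●●
○○○●○○●○
○○○○●●○○
○○○○○○○○
○○○○○○○○
25) ○○○○○○○○
○○○○○<○●
○○○●○●●●
○○○●○○●○
○○○○●●○○
○○○○○○○○
○○○○○○○○
26) ○○○○○^○○
○○○○○●○●
○○○●○●●●
○○○●○○●○
○○○○●●○○
○○○○○○○○
○○○○○○○○
27) ○○○○○●>○
○○○○○●○●
○○○●○●●●
○○○●○○●○
○○○○●●○○
○○○○○○○○
○○○○○○○○
28) ○○○○○●●○
○○○○○●v●
○○○●○●●●
○○○●○○●○
○○○○●●○○
○○○○○○○○
○○○○○○○○
29) ○○○○○●●○
○○○○○<●●
○○○●○●●●
○○○●○○●○
○○○○●●○○
○○○○○○○○
○○○○○○○○
30) ○○○○○●●○
○○○○○○●●
○○○●○v●●
○○○●○○●○
○○○○●●○○
○○○○○○○○
○○○○○○○○

2,5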